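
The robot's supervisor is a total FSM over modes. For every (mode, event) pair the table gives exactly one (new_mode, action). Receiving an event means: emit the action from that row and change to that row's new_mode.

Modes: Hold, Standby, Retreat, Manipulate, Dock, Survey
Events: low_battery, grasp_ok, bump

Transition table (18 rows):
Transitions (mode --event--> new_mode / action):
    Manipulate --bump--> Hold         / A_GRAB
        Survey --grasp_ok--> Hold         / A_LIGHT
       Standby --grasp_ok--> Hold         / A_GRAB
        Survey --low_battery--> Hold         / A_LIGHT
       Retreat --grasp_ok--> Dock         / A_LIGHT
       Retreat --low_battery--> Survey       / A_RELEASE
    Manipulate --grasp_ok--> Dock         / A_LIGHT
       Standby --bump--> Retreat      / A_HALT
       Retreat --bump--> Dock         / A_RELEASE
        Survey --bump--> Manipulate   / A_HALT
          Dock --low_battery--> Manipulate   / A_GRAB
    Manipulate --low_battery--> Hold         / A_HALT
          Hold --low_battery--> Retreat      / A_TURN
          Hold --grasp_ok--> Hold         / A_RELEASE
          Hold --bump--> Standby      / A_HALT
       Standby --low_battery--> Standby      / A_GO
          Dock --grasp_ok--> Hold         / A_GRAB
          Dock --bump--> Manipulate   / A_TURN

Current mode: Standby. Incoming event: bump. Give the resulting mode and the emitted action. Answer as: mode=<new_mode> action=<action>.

mode=Retreat action=A_HALT

current mode = Standby; filter table to that mode:
  (Standby, grasp_ok) → (Hold, A_GRAB)
  (Standby, bump) → (Retreat, A_HALT)  ← event matches
  (Standby, low_battery) → (Standby, A_GO)
event = bump selects (Retreat, A_HALT)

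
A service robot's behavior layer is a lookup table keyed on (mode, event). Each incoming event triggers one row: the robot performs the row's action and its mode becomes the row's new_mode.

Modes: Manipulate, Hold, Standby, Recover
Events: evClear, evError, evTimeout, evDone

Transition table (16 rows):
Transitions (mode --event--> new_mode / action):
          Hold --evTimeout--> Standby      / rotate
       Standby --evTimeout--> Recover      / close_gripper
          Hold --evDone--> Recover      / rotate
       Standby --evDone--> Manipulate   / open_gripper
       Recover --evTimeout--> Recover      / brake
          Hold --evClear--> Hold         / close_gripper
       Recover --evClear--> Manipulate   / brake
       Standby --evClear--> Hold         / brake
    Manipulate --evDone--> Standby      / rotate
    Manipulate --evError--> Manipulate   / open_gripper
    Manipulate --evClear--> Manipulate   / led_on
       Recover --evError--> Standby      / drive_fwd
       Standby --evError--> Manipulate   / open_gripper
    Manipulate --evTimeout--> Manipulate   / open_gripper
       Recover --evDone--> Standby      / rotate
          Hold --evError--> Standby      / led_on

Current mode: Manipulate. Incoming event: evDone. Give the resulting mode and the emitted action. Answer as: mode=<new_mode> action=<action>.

current mode = Manipulate; filter table to that mode:
  (Manipulate, evDone) → (Standby, rotate)  ← event matches
  (Manipulate, evError) → (Manipulate, open_gripper)
  (Manipulate, evClear) → (Manipulate, led_on)
  (Manipulate, evTimeout) → (Manipulate, open_gripper)
event = evDone selects (Standby, rotate)

mode=Standby action=rotate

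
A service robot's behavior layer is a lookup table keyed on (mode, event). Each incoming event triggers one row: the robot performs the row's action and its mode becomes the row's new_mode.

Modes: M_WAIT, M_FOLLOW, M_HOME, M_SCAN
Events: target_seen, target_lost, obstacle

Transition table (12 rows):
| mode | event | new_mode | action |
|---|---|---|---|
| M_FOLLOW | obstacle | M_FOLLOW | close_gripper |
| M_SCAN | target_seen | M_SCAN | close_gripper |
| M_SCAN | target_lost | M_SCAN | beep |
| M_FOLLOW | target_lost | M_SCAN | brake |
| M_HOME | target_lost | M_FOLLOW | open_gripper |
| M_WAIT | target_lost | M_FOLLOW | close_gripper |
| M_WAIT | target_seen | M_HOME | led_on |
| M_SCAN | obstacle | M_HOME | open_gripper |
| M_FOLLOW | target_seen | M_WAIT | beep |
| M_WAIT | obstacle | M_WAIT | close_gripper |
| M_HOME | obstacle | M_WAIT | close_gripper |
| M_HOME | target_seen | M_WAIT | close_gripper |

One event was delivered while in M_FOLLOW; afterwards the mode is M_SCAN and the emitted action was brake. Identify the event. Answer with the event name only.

target_lost

try target_seen: (M_FOLLOW, target_seen) → (M_WAIT, beep)
try target_lost: (M_FOLLOW, target_lost) → (M_SCAN, brake)  ← matches
try obstacle: (M_FOLLOW, obstacle) → (M_FOLLOW, close_gripper)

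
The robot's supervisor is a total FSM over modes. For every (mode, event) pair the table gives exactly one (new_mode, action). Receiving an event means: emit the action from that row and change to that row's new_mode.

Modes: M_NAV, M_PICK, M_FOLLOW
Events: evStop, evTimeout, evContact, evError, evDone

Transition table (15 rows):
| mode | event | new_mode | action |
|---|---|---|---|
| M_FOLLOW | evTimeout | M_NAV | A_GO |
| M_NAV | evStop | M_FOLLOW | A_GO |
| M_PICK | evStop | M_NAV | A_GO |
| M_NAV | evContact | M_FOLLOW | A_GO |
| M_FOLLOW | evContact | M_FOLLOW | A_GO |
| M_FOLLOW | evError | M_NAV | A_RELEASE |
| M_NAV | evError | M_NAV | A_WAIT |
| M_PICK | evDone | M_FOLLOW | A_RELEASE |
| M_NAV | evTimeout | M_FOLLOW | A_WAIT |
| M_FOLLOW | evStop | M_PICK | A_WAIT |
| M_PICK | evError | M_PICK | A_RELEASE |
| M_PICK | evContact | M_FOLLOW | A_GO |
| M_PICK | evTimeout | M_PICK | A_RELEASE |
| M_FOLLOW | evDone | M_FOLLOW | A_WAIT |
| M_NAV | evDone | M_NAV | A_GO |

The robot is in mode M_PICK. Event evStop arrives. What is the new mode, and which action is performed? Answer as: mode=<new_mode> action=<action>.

current mode = M_PICK; filter table to that mode:
  (M_PICK, evStop) → (M_NAV, A_GO)  ← event matches
  (M_PICK, evDone) → (M_FOLLOW, A_RELEASE)
  (M_PICK, evError) → (M_PICK, A_RELEASE)
  (M_PICK, evContact) → (M_FOLLOW, A_GO)
  (M_PICK, evTimeout) → (M_PICK, A_RELEASE)
event = evStop selects (M_NAV, A_GO)

mode=M_NAV action=A_GO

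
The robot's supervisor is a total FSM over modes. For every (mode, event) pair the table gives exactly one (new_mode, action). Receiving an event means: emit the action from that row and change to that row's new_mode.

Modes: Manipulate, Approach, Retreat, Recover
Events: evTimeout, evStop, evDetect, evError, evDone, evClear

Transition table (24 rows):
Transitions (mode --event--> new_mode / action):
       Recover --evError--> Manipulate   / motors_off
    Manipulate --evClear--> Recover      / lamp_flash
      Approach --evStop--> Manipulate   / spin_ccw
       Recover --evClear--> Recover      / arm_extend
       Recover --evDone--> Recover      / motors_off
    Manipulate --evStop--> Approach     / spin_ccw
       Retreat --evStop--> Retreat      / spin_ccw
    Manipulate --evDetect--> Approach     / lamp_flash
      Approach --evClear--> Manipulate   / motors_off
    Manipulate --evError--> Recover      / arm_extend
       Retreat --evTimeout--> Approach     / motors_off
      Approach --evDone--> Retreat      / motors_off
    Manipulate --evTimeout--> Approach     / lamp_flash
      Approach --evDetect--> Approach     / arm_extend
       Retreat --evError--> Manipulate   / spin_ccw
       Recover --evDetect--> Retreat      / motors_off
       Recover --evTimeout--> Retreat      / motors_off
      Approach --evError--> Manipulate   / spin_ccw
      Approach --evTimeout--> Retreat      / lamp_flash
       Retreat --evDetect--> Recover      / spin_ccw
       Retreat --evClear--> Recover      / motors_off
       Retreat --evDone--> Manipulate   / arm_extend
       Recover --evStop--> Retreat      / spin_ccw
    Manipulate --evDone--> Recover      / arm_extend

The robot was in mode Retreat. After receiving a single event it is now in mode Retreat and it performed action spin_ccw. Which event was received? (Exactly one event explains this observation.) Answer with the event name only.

try evTimeout: (Retreat, evTimeout) → (Approach, motors_off)
try evStop: (Retreat, evStop) → (Retreat, spin_ccw)  ← matches
try evDetect: (Retreat, evDetect) → (Recover, spin_ccw)
try evError: (Retreat, evError) → (Manipulate, spin_ccw)
try evDone: (Retreat, evDone) → (Manipulate, arm_extend)
try evClear: (Retreat, evClear) → (Recover, motors_off)

evStop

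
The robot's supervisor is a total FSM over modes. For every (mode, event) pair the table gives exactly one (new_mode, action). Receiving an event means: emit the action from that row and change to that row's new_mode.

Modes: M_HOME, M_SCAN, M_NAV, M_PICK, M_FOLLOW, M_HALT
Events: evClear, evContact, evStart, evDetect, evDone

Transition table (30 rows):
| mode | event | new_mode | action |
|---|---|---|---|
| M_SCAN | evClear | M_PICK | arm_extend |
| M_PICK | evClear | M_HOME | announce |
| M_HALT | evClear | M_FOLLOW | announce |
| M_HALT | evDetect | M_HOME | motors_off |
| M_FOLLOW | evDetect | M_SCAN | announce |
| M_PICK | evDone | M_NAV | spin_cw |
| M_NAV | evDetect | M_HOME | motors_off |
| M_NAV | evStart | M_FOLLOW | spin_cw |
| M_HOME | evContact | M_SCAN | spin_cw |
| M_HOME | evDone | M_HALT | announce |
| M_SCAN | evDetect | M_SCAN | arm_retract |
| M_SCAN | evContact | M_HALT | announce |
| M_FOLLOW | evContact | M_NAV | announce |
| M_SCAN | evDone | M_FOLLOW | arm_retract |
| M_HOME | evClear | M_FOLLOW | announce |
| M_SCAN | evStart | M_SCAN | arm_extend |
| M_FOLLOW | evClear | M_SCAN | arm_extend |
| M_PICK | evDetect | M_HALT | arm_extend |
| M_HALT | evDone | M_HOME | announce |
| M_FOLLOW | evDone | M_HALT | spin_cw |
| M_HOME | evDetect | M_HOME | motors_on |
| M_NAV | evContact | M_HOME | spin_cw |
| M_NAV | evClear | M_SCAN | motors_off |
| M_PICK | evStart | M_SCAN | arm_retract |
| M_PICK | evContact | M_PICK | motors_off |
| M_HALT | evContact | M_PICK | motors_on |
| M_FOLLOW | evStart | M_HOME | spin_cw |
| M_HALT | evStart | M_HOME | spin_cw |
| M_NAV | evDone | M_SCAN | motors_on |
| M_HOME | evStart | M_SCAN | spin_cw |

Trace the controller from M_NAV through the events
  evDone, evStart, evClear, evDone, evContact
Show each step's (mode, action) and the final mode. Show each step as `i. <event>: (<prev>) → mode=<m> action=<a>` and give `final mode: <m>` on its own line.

1. evDone: (M_NAV) → mode=M_SCAN action=motors_on
2. evStart: (M_SCAN) → mode=M_SCAN action=arm_extend
3. evClear: (M_SCAN) → mode=M_PICK action=arm_extend
4. evDone: (M_PICK) → mode=M_NAV action=spin_cw
5. evContact: (M_NAV) → mode=M_HOME action=spin_cw

final mode: M_HOME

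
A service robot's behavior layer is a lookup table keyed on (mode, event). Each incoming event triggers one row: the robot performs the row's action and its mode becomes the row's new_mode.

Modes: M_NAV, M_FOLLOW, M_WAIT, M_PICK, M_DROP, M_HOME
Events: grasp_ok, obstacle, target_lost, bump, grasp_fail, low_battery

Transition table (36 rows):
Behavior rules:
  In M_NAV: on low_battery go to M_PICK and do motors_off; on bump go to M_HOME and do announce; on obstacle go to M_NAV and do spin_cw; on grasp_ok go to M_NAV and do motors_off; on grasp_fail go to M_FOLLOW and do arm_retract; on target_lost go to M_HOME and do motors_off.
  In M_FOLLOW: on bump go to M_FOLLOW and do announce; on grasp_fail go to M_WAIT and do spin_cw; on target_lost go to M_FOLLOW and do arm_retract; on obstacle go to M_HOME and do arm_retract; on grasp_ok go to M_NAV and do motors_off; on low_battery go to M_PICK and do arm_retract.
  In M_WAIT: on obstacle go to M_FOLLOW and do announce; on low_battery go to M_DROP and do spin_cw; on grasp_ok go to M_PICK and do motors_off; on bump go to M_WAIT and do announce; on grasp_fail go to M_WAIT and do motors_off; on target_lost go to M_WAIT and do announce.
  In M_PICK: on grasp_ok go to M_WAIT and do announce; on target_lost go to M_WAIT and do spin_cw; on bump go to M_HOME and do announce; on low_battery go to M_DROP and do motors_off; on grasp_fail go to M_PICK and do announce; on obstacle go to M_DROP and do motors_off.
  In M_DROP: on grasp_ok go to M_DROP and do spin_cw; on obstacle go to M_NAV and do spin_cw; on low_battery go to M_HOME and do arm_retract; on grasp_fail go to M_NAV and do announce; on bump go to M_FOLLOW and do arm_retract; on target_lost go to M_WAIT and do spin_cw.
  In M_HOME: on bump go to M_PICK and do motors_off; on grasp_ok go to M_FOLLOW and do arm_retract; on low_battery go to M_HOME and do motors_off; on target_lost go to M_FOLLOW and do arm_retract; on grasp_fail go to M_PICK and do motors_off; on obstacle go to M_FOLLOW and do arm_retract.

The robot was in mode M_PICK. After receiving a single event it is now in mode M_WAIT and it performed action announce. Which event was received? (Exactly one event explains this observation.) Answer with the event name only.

try grasp_ok: (M_PICK, grasp_ok) → (M_WAIT, announce)  ← matches
try obstacle: (M_PICK, obstacle) → (M_DROP, motors_off)
try target_lost: (M_PICK, target_lost) → (M_WAIT, spin_cw)
try bump: (M_PICK, bump) → (M_HOME, announce)
try grasp_fail: (M_PICK, grasp_fail) → (M_PICK, announce)
try low_battery: (M_PICK, low_battery) → (M_DROP, motors_off)

grasp_ok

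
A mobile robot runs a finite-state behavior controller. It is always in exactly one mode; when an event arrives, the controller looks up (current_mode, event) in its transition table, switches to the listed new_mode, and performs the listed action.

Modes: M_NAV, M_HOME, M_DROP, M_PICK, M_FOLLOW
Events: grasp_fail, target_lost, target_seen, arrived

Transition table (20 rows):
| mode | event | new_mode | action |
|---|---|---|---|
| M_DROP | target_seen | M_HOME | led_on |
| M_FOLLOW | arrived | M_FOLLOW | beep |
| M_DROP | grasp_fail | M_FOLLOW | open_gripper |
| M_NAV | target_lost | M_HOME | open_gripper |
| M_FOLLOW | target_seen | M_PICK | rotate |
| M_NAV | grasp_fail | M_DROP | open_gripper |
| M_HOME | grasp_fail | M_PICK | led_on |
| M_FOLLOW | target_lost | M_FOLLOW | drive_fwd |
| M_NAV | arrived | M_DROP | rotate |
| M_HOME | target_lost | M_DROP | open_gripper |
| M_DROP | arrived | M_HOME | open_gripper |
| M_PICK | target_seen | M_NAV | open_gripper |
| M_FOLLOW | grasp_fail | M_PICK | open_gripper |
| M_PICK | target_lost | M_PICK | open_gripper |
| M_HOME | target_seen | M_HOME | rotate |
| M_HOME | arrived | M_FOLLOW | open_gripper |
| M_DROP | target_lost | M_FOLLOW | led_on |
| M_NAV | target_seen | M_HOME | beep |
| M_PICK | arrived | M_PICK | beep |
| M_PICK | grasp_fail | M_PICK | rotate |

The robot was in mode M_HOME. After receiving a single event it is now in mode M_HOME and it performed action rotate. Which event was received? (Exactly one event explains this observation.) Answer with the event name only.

target_seen

try grasp_fail: (M_HOME, grasp_fail) → (M_PICK, led_on)
try target_lost: (M_HOME, target_lost) → (M_DROP, open_gripper)
try target_seen: (M_HOME, target_seen) → (M_HOME, rotate)  ← matches
try arrived: (M_HOME, arrived) → (M_FOLLOW, open_gripper)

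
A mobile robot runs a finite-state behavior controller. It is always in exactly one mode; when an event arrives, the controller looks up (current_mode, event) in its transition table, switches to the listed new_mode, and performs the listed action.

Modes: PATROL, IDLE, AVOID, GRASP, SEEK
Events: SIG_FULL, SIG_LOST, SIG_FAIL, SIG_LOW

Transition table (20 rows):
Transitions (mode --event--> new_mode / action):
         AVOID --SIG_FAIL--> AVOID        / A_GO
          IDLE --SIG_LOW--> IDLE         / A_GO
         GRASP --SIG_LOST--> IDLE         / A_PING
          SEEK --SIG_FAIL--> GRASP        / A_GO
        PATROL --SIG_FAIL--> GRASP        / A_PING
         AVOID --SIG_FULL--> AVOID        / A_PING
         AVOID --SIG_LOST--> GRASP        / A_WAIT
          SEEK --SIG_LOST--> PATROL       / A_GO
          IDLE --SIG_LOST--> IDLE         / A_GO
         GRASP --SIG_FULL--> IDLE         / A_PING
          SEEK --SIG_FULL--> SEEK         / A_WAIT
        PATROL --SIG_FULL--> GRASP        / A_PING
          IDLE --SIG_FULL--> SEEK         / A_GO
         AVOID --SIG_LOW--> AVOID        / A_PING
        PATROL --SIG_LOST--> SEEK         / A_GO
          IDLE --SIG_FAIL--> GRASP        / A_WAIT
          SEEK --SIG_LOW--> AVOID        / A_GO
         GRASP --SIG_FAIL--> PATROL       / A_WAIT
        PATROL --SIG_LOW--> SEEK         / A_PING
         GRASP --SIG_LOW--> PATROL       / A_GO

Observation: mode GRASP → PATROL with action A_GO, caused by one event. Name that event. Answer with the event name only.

SIG_LOW

try SIG_FULL: (GRASP, SIG_FULL) → (IDLE, A_PING)
try SIG_LOST: (GRASP, SIG_LOST) → (IDLE, A_PING)
try SIG_FAIL: (GRASP, SIG_FAIL) → (PATROL, A_WAIT)
try SIG_LOW: (GRASP, SIG_LOW) → (PATROL, A_GO)  ← matches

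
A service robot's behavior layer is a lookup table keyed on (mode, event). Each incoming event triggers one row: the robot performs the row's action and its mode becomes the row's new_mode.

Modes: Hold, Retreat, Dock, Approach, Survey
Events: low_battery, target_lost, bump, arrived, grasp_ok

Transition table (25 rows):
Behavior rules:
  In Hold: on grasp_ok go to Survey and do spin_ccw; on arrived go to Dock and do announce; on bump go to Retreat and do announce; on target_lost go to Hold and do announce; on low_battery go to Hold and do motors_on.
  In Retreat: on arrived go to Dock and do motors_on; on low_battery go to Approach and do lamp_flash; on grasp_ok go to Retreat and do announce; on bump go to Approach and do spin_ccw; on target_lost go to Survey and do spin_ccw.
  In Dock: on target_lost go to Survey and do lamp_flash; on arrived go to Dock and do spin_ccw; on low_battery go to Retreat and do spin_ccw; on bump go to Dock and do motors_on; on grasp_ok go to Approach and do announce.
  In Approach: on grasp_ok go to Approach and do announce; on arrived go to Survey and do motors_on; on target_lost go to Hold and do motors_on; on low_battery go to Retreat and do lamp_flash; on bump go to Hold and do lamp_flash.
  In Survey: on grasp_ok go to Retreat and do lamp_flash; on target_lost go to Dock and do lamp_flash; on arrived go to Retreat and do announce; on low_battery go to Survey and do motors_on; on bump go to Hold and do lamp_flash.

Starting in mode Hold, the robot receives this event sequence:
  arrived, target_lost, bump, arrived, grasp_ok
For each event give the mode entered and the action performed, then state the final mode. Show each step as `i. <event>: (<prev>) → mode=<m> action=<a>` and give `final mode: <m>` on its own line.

final mode: Approach

1. arrived: (Hold) → mode=Dock action=announce
2. target_lost: (Dock) → mode=Survey action=lamp_flash
3. bump: (Survey) → mode=Hold action=lamp_flash
4. arrived: (Hold) → mode=Dock action=announce
5. grasp_ok: (Dock) → mode=Approach action=announce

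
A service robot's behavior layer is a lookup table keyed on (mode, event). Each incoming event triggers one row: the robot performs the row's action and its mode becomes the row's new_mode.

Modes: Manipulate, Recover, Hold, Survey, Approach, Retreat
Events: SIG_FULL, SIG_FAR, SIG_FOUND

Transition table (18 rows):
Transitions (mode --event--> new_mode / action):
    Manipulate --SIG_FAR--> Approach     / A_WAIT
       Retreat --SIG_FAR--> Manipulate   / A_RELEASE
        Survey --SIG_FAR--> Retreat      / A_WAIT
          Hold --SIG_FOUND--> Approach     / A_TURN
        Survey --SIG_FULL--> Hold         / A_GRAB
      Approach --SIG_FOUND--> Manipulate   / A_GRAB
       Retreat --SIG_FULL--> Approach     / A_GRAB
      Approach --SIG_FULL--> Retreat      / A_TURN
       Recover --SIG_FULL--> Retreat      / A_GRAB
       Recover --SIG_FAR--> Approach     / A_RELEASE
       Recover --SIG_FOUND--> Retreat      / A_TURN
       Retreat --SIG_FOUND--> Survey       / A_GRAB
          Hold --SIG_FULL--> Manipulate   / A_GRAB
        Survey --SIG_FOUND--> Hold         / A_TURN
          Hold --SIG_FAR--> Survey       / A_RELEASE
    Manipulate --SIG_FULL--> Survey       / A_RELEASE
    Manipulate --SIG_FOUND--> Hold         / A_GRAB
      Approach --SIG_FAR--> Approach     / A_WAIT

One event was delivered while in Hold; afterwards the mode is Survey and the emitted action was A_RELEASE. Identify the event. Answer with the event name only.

SIG_FAR

try SIG_FULL: (Hold, SIG_FULL) → (Manipulate, A_GRAB)
try SIG_FAR: (Hold, SIG_FAR) → (Survey, A_RELEASE)  ← matches
try SIG_FOUND: (Hold, SIG_FOUND) → (Approach, A_TURN)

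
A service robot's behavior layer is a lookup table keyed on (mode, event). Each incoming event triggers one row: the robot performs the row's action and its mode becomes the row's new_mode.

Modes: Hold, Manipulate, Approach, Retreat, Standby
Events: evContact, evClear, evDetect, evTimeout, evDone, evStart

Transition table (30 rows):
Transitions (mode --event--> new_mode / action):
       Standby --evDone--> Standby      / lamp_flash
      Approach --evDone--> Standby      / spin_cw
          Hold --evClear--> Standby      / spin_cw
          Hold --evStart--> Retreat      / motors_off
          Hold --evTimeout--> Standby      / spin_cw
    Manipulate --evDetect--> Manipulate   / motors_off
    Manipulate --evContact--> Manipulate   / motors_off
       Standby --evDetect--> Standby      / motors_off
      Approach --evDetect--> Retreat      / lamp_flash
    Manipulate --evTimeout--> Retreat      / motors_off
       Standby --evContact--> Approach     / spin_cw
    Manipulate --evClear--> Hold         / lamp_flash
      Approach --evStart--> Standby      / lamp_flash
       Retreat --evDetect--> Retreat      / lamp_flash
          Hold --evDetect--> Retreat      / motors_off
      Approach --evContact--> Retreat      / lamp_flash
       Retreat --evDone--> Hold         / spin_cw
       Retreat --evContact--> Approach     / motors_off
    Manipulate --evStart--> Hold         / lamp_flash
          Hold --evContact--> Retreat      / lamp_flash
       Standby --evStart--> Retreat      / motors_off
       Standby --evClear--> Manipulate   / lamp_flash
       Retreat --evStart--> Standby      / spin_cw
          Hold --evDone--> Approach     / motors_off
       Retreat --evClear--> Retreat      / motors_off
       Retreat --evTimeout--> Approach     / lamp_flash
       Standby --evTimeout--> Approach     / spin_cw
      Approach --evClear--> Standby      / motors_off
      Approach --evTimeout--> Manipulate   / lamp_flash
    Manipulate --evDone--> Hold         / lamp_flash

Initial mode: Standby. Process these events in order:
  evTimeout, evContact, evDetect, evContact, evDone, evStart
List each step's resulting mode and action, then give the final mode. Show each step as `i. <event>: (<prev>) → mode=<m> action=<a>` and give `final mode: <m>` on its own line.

1. evTimeout: (Standby) → mode=Approach action=spin_cw
2. evContact: (Approach) → mode=Retreat action=lamp_flash
3. evDetect: (Retreat) → mode=Retreat action=lamp_flash
4. evContact: (Retreat) → mode=Approach action=motors_off
5. evDone: (Approach) → mode=Standby action=spin_cw
6. evStart: (Standby) → mode=Retreat action=motors_off

final mode: Retreat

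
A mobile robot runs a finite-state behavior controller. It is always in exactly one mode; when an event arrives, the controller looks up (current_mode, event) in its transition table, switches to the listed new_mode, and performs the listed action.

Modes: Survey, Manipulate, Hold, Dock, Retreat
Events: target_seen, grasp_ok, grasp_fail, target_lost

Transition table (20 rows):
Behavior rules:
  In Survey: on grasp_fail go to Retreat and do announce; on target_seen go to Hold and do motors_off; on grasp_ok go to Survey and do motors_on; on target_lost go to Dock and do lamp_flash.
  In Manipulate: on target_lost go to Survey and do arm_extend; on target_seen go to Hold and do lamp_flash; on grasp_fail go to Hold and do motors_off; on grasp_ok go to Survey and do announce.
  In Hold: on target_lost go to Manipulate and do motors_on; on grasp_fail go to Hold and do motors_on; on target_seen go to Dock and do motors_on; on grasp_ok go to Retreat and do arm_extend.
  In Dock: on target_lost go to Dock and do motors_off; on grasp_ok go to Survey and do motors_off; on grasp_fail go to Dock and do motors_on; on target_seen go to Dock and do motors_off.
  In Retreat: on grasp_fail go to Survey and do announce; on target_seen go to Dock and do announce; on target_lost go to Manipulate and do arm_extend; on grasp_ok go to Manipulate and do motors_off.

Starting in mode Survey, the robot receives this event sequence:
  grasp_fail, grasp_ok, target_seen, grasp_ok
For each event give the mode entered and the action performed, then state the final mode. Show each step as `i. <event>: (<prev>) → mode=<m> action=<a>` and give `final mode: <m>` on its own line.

1. grasp_fail: (Survey) → mode=Retreat action=announce
2. grasp_ok: (Retreat) → mode=Manipulate action=motors_off
3. target_seen: (Manipulate) → mode=Hold action=lamp_flash
4. grasp_ok: (Hold) → mode=Retreat action=arm_extend

final mode: Retreat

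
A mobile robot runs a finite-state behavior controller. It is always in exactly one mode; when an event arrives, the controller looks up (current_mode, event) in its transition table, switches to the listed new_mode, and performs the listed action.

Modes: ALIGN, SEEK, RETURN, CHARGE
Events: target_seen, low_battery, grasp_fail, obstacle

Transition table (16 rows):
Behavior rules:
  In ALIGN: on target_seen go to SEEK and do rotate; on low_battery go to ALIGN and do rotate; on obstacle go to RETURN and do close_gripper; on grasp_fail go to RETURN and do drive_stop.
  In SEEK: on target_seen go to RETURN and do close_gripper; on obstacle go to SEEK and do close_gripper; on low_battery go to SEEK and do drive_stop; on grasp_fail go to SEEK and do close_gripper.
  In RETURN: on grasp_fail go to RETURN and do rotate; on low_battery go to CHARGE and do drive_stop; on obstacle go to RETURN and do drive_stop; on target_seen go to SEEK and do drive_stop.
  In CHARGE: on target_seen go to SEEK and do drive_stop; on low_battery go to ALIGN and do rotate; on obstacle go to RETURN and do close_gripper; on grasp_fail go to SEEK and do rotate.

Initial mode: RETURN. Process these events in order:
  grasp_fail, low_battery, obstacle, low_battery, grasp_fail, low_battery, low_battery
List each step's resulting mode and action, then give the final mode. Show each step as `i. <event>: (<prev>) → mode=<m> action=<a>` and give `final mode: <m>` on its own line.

final mode: SEEK

1. grasp_fail: (RETURN) → mode=RETURN action=rotate
2. low_battery: (RETURN) → mode=CHARGE action=drive_stop
3. obstacle: (CHARGE) → mode=RETURN action=close_gripper
4. low_battery: (RETURN) → mode=CHARGE action=drive_stop
5. grasp_fail: (CHARGE) → mode=SEEK action=rotate
6. low_battery: (SEEK) → mode=SEEK action=drive_stop
7. low_battery: (SEEK) → mode=SEEK action=drive_stop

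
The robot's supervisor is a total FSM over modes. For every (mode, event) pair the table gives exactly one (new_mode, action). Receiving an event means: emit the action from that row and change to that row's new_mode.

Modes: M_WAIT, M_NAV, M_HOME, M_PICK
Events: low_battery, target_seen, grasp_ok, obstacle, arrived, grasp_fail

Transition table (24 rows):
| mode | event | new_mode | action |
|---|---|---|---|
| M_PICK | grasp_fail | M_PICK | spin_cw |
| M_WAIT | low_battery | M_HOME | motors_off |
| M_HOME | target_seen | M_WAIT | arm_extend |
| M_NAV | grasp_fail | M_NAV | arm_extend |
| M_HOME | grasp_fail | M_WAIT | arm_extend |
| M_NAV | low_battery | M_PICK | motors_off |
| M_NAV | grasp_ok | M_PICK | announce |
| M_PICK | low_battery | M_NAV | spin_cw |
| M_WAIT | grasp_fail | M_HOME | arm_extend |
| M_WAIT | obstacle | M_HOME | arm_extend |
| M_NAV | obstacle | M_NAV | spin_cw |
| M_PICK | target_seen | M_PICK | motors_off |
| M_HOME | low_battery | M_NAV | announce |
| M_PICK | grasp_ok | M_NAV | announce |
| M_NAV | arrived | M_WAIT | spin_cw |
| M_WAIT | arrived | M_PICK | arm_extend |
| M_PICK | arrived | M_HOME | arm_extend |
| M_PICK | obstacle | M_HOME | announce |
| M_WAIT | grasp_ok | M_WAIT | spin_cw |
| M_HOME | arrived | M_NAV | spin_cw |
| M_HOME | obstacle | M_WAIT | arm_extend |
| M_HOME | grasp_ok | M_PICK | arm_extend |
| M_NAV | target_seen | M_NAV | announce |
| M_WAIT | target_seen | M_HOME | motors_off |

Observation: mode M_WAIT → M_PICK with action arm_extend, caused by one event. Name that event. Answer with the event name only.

try low_battery: (M_WAIT, low_battery) → (M_HOME, motors_off)
try target_seen: (M_WAIT, target_seen) → (M_HOME, motors_off)
try grasp_ok: (M_WAIT, grasp_ok) → (M_WAIT, spin_cw)
try obstacle: (M_WAIT, obstacle) → (M_HOME, arm_extend)
try arrived: (M_WAIT, arrived) → (M_PICK, arm_extend)  ← matches
try grasp_fail: (M_WAIT, grasp_fail) → (M_HOME, arm_extend)

arrived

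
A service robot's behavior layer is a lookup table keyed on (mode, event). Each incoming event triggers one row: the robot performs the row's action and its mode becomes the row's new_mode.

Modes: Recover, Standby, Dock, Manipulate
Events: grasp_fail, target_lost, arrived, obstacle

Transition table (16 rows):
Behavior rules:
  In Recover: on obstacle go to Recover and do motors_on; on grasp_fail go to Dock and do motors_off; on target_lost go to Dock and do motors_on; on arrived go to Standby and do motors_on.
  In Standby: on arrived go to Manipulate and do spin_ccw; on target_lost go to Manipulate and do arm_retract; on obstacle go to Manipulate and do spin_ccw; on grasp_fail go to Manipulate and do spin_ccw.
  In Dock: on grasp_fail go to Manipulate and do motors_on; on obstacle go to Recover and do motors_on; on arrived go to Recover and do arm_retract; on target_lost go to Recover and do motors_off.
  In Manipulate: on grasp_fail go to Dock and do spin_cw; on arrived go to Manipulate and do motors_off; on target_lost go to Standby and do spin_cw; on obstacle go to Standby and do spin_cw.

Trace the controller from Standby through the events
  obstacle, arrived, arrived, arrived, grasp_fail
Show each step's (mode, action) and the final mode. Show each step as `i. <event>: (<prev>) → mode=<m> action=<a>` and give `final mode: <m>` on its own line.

final mode: Dock

1. obstacle: (Standby) → mode=Manipulate action=spin_ccw
2. arrived: (Manipulate) → mode=Manipulate action=motors_off
3. arrived: (Manipulate) → mode=Manipulate action=motors_off
4. arrived: (Manipulate) → mode=Manipulate action=motors_off
5. grasp_fail: (Manipulate) → mode=Dock action=spin_cw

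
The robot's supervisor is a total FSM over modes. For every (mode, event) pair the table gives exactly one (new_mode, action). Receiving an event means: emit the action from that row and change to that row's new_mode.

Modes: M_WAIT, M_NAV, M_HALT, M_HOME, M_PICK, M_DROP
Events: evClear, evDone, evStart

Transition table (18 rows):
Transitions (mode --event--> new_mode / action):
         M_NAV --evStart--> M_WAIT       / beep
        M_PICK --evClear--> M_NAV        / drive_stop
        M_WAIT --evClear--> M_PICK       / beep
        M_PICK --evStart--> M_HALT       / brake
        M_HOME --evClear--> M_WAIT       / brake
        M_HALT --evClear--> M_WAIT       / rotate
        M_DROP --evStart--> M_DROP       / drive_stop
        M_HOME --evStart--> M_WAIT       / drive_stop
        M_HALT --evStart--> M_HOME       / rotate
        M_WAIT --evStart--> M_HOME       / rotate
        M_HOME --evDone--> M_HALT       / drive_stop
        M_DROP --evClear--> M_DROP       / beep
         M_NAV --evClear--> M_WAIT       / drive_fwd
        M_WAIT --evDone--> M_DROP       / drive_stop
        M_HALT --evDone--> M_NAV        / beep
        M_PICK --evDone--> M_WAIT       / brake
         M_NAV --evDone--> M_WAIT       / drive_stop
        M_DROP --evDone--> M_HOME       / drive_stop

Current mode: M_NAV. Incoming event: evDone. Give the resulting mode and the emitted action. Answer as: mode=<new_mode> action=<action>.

mode=M_WAIT action=drive_stop

current mode = M_NAV; filter table to that mode:
  (M_NAV, evStart) → (M_WAIT, beep)
  (M_NAV, evClear) → (M_WAIT, drive_fwd)
  (M_NAV, evDone) → (M_WAIT, drive_stop)  ← event matches
event = evDone selects (M_WAIT, drive_stop)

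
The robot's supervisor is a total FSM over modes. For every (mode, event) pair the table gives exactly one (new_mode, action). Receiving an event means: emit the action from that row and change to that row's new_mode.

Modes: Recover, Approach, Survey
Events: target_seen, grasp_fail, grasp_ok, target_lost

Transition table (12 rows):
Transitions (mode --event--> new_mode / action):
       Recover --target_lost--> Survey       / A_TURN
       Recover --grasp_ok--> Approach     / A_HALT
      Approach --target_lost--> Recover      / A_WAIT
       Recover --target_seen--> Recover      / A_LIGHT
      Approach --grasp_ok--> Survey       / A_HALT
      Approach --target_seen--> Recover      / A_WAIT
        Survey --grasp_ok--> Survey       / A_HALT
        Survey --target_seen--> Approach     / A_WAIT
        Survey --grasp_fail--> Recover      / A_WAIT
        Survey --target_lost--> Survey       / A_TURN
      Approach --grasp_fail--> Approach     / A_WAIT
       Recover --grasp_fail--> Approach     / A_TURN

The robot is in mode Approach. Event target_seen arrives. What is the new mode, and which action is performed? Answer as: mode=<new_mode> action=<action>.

mode=Recover action=A_WAIT

current mode = Approach; filter table to that mode:
  (Approach, target_lost) → (Recover, A_WAIT)
  (Approach, grasp_ok) → (Survey, A_HALT)
  (Approach, target_seen) → (Recover, A_WAIT)  ← event matches
  (Approach, grasp_fail) → (Approach, A_WAIT)
event = target_seen selects (Recover, A_WAIT)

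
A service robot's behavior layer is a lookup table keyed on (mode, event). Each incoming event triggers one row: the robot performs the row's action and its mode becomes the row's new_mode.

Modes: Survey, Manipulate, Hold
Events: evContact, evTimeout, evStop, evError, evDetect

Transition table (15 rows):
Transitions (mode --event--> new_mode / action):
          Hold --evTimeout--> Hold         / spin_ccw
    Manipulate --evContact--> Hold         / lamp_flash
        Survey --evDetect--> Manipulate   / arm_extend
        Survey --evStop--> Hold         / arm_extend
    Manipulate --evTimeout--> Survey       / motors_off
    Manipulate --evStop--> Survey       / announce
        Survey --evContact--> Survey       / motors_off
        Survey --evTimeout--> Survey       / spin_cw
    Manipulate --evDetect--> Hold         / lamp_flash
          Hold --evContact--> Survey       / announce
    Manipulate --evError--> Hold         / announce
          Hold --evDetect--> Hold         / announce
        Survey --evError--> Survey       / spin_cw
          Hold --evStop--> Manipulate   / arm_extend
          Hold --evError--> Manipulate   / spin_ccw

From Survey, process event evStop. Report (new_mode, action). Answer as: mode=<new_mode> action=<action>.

current mode = Survey; filter table to that mode:
  (Survey, evDetect) → (Manipulate, arm_extend)
  (Survey, evStop) → (Hold, arm_extend)  ← event matches
  (Survey, evContact) → (Survey, motors_off)
  (Survey, evTimeout) → (Survey, spin_cw)
  (Survey, evError) → (Survey, spin_cw)
event = evStop selects (Hold, arm_extend)

mode=Hold action=arm_extend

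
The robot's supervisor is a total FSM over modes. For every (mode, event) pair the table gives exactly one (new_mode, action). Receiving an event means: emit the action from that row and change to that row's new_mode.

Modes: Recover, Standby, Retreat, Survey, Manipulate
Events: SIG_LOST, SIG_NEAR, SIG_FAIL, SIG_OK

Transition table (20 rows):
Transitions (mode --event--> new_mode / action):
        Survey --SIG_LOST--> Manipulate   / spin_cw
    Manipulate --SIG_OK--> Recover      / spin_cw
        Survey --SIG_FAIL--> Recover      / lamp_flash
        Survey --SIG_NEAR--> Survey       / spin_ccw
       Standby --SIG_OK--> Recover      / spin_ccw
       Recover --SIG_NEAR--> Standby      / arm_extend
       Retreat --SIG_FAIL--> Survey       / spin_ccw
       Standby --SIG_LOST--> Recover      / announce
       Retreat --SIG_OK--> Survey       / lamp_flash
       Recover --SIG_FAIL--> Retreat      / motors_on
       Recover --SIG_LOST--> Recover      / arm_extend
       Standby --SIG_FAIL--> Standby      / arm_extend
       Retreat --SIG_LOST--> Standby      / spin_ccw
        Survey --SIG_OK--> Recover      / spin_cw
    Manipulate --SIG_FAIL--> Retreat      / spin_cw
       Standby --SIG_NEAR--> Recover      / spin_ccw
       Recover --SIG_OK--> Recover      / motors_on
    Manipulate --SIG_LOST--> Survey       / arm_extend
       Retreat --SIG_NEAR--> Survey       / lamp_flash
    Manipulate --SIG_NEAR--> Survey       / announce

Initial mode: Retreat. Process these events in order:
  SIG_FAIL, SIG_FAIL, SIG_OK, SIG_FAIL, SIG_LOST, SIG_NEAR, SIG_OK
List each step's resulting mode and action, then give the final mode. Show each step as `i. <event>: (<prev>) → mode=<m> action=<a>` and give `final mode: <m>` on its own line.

final mode: Recover

1. SIG_FAIL: (Retreat) → mode=Survey action=spin_ccw
2. SIG_FAIL: (Survey) → mode=Recover action=lamp_flash
3. SIG_OK: (Recover) → mode=Recover action=motors_on
4. SIG_FAIL: (Recover) → mode=Retreat action=motors_on
5. SIG_LOST: (Retreat) → mode=Standby action=spin_ccw
6. SIG_NEAR: (Standby) → mode=Recover action=spin_ccw
7. SIG_OK: (Recover) → mode=Recover action=motors_on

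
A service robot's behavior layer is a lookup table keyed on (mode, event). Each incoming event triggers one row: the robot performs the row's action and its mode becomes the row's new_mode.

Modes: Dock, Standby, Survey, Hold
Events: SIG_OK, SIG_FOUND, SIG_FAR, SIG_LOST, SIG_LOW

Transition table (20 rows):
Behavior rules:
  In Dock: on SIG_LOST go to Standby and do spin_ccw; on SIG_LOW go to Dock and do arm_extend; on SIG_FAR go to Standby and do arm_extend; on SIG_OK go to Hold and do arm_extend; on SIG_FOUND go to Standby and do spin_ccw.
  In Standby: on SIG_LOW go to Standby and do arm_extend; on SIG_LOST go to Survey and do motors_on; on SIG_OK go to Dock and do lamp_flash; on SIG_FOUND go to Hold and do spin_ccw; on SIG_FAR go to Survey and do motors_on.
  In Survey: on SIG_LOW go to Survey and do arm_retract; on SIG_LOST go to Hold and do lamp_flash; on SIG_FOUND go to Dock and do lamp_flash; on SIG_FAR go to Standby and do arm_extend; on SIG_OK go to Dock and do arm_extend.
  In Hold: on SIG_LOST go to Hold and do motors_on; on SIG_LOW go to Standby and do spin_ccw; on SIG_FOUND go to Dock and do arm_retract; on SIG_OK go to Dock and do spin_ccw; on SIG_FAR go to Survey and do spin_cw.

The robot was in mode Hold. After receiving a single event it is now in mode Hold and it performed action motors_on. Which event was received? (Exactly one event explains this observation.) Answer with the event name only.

try SIG_OK: (Hold, SIG_OK) → (Dock, spin_ccw)
try SIG_FOUND: (Hold, SIG_FOUND) → (Dock, arm_retract)
try SIG_FAR: (Hold, SIG_FAR) → (Survey, spin_cw)
try SIG_LOST: (Hold, SIG_LOST) → (Hold, motors_on)  ← matches
try SIG_LOW: (Hold, SIG_LOW) → (Standby, spin_ccw)

SIG_LOST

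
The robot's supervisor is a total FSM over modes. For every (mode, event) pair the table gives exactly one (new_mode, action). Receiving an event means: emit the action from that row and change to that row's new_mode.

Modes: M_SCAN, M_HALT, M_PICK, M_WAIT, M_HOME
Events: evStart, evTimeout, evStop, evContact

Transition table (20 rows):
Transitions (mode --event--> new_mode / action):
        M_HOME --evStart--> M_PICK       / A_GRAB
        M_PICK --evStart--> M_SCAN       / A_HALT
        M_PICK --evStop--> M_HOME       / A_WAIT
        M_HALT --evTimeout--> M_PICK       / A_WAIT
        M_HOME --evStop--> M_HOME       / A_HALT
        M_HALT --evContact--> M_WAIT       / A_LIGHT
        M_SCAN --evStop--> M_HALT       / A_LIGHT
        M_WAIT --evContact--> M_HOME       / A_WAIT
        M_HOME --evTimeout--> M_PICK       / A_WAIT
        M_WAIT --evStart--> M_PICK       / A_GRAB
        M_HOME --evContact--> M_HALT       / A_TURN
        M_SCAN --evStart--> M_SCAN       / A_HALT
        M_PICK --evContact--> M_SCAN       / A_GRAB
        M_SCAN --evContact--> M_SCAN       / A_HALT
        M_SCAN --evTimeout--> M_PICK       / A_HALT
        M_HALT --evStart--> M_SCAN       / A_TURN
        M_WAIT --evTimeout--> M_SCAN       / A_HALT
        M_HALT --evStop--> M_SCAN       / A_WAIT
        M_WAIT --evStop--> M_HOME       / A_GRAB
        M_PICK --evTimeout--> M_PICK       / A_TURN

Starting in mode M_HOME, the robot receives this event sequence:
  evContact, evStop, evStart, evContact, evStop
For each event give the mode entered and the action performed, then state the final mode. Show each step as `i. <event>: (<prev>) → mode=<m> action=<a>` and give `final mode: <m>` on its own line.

final mode: M_HALT

1. evContact: (M_HOME) → mode=M_HALT action=A_TURN
2. evStop: (M_HALT) → mode=M_SCAN action=A_WAIT
3. evStart: (M_SCAN) → mode=M_SCAN action=A_HALT
4. evContact: (M_SCAN) → mode=M_SCAN action=A_HALT
5. evStop: (M_SCAN) → mode=M_HALT action=A_LIGHT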